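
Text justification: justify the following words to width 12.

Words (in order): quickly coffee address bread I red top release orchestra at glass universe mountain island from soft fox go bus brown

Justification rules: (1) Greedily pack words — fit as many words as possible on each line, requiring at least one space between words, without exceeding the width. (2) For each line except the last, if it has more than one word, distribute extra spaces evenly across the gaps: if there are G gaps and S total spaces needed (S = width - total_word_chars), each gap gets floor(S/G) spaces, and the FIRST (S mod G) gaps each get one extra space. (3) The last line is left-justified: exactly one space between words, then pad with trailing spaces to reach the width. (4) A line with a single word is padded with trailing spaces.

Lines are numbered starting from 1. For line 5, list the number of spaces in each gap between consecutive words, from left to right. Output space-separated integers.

Answer: 2

Derivation:
Line 1: ['quickly'] (min_width=7, slack=5)
Line 2: ['coffee'] (min_width=6, slack=6)
Line 3: ['address'] (min_width=7, slack=5)
Line 4: ['bread', 'I', 'red'] (min_width=11, slack=1)
Line 5: ['top', 'release'] (min_width=11, slack=1)
Line 6: ['orchestra', 'at'] (min_width=12, slack=0)
Line 7: ['glass'] (min_width=5, slack=7)
Line 8: ['universe'] (min_width=8, slack=4)
Line 9: ['mountain'] (min_width=8, slack=4)
Line 10: ['island', 'from'] (min_width=11, slack=1)
Line 11: ['soft', 'fox', 'go'] (min_width=11, slack=1)
Line 12: ['bus', 'brown'] (min_width=9, slack=3)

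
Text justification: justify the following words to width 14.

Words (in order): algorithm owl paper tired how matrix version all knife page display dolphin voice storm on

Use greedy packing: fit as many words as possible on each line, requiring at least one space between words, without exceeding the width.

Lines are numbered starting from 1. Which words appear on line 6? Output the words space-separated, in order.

Answer: display

Derivation:
Line 1: ['algorithm', 'owl'] (min_width=13, slack=1)
Line 2: ['paper', 'tired'] (min_width=11, slack=3)
Line 3: ['how', 'matrix'] (min_width=10, slack=4)
Line 4: ['version', 'all'] (min_width=11, slack=3)
Line 5: ['knife', 'page'] (min_width=10, slack=4)
Line 6: ['display'] (min_width=7, slack=7)
Line 7: ['dolphin', 'voice'] (min_width=13, slack=1)
Line 8: ['storm', 'on'] (min_width=8, slack=6)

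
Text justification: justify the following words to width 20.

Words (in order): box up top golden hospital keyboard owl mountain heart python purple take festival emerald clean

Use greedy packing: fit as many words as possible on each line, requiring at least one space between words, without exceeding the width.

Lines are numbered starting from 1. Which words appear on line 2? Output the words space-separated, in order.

Line 1: ['box', 'up', 'top', 'golden'] (min_width=17, slack=3)
Line 2: ['hospital', 'keyboard'] (min_width=17, slack=3)
Line 3: ['owl', 'mountain', 'heart'] (min_width=18, slack=2)
Line 4: ['python', 'purple', 'take'] (min_width=18, slack=2)
Line 5: ['festival', 'emerald'] (min_width=16, slack=4)
Line 6: ['clean'] (min_width=5, slack=15)

Answer: hospital keyboard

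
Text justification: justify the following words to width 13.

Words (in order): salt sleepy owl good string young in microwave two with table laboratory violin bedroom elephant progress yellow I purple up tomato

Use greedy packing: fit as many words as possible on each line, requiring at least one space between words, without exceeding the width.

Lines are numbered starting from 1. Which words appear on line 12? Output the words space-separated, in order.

Answer: yellow I

Derivation:
Line 1: ['salt', 'sleepy'] (min_width=11, slack=2)
Line 2: ['owl', 'good'] (min_width=8, slack=5)
Line 3: ['string', 'young'] (min_width=12, slack=1)
Line 4: ['in', 'microwave'] (min_width=12, slack=1)
Line 5: ['two', 'with'] (min_width=8, slack=5)
Line 6: ['table'] (min_width=5, slack=8)
Line 7: ['laboratory'] (min_width=10, slack=3)
Line 8: ['violin'] (min_width=6, slack=7)
Line 9: ['bedroom'] (min_width=7, slack=6)
Line 10: ['elephant'] (min_width=8, slack=5)
Line 11: ['progress'] (min_width=8, slack=5)
Line 12: ['yellow', 'I'] (min_width=8, slack=5)
Line 13: ['purple', 'up'] (min_width=9, slack=4)
Line 14: ['tomato'] (min_width=6, slack=7)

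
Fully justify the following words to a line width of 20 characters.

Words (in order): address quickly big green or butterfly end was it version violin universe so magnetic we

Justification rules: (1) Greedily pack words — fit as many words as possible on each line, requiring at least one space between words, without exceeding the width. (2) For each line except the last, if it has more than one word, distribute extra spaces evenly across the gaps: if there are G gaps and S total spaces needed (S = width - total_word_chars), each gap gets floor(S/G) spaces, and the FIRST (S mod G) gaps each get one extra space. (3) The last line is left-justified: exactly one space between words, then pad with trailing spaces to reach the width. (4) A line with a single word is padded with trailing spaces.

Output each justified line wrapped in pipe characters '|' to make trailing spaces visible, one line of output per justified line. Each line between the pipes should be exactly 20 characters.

Line 1: ['address', 'quickly', 'big'] (min_width=19, slack=1)
Line 2: ['green', 'or', 'butterfly'] (min_width=18, slack=2)
Line 3: ['end', 'was', 'it', 'version'] (min_width=18, slack=2)
Line 4: ['violin', 'universe', 'so'] (min_width=18, slack=2)
Line 5: ['magnetic', 'we'] (min_width=11, slack=9)

Answer: |address  quickly big|
|green  or  butterfly|
|end  was  it version|
|violin  universe  so|
|magnetic we         |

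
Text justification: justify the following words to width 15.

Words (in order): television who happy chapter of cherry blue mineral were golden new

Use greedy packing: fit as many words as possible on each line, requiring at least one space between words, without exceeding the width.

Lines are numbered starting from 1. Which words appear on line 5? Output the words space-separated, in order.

Line 1: ['television', 'who'] (min_width=14, slack=1)
Line 2: ['happy', 'chapter'] (min_width=13, slack=2)
Line 3: ['of', 'cherry', 'blue'] (min_width=14, slack=1)
Line 4: ['mineral', 'were'] (min_width=12, slack=3)
Line 5: ['golden', 'new'] (min_width=10, slack=5)

Answer: golden new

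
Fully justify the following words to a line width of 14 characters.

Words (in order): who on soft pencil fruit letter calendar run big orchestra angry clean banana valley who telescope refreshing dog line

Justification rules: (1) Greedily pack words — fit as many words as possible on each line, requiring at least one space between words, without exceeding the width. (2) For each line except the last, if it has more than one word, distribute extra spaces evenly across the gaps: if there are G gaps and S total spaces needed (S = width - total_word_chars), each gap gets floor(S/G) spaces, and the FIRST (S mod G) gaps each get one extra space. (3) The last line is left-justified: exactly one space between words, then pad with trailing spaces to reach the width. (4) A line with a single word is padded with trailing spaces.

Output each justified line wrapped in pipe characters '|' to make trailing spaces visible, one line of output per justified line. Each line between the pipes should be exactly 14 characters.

Line 1: ['who', 'on', 'soft'] (min_width=11, slack=3)
Line 2: ['pencil', 'fruit'] (min_width=12, slack=2)
Line 3: ['letter'] (min_width=6, slack=8)
Line 4: ['calendar', 'run'] (min_width=12, slack=2)
Line 5: ['big', 'orchestra'] (min_width=13, slack=1)
Line 6: ['angry', 'clean'] (min_width=11, slack=3)
Line 7: ['banana', 'valley'] (min_width=13, slack=1)
Line 8: ['who', 'telescope'] (min_width=13, slack=1)
Line 9: ['refreshing', 'dog'] (min_width=14, slack=0)
Line 10: ['line'] (min_width=4, slack=10)

Answer: |who   on  soft|
|pencil   fruit|
|letter        |
|calendar   run|
|big  orchestra|
|angry    clean|
|banana  valley|
|who  telescope|
|refreshing dog|
|line          |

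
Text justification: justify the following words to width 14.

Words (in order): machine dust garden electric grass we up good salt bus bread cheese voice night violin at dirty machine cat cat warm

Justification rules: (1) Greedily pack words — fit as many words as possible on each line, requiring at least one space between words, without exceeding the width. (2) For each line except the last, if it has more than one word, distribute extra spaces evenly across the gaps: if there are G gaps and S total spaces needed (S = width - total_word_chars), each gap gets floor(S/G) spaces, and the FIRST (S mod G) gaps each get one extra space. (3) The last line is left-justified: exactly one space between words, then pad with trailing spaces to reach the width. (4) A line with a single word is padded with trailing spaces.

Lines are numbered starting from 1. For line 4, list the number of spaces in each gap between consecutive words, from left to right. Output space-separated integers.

Line 1: ['machine', 'dust'] (min_width=12, slack=2)
Line 2: ['garden'] (min_width=6, slack=8)
Line 3: ['electric', 'grass'] (min_width=14, slack=0)
Line 4: ['we', 'up', 'good'] (min_width=10, slack=4)
Line 5: ['salt', 'bus', 'bread'] (min_width=14, slack=0)
Line 6: ['cheese', 'voice'] (min_width=12, slack=2)
Line 7: ['night', 'violin'] (min_width=12, slack=2)
Line 8: ['at', 'dirty'] (min_width=8, slack=6)
Line 9: ['machine', 'cat'] (min_width=11, slack=3)
Line 10: ['cat', 'warm'] (min_width=8, slack=6)

Answer: 3 3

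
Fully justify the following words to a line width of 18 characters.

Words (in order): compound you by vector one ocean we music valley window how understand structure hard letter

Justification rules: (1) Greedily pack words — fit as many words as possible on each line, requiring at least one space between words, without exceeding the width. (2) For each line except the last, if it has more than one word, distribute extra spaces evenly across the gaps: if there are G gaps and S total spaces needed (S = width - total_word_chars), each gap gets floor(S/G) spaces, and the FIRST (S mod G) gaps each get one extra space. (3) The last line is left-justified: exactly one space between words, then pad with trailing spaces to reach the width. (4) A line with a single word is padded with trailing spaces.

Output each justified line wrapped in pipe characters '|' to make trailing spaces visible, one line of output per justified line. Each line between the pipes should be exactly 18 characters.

Answer: |compound   you  by|
|vector  one  ocean|
|we   music  valley|
|window         how|
|understand        |
|structure     hard|
|letter            |

Derivation:
Line 1: ['compound', 'you', 'by'] (min_width=15, slack=3)
Line 2: ['vector', 'one', 'ocean'] (min_width=16, slack=2)
Line 3: ['we', 'music', 'valley'] (min_width=15, slack=3)
Line 4: ['window', 'how'] (min_width=10, slack=8)
Line 5: ['understand'] (min_width=10, slack=8)
Line 6: ['structure', 'hard'] (min_width=14, slack=4)
Line 7: ['letter'] (min_width=6, slack=12)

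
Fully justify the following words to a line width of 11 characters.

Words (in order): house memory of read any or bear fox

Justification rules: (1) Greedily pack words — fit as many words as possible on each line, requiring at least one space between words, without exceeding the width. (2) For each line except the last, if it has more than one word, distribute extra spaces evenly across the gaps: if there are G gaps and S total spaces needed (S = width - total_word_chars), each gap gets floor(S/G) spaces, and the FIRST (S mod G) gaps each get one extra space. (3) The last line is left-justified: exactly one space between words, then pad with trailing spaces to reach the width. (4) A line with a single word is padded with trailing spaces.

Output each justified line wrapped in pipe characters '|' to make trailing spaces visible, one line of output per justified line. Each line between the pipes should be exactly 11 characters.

Line 1: ['house'] (min_width=5, slack=6)
Line 2: ['memory', 'of'] (min_width=9, slack=2)
Line 3: ['read', 'any', 'or'] (min_width=11, slack=0)
Line 4: ['bear', 'fox'] (min_width=8, slack=3)

Answer: |house      |
|memory   of|
|read any or|
|bear fox   |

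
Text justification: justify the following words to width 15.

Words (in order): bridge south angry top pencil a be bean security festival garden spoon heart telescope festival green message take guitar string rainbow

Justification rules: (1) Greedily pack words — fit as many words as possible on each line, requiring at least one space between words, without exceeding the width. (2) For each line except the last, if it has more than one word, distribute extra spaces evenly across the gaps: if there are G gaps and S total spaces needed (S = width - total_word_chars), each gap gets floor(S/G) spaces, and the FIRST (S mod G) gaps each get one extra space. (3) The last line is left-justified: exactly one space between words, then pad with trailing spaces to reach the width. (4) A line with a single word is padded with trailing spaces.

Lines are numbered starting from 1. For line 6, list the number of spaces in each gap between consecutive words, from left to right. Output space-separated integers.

Line 1: ['bridge', 'south'] (min_width=12, slack=3)
Line 2: ['angry', 'top'] (min_width=9, slack=6)
Line 3: ['pencil', 'a', 'be'] (min_width=11, slack=4)
Line 4: ['bean', 'security'] (min_width=13, slack=2)
Line 5: ['festival', 'garden'] (min_width=15, slack=0)
Line 6: ['spoon', 'heart'] (min_width=11, slack=4)
Line 7: ['telescope'] (min_width=9, slack=6)
Line 8: ['festival', 'green'] (min_width=14, slack=1)
Line 9: ['message', 'take'] (min_width=12, slack=3)
Line 10: ['guitar', 'string'] (min_width=13, slack=2)
Line 11: ['rainbow'] (min_width=7, slack=8)

Answer: 5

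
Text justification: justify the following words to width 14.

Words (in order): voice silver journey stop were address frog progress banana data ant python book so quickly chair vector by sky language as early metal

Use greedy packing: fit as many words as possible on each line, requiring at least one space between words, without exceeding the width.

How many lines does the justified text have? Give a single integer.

Answer: 11

Derivation:
Line 1: ['voice', 'silver'] (min_width=12, slack=2)
Line 2: ['journey', 'stop'] (min_width=12, slack=2)
Line 3: ['were', 'address'] (min_width=12, slack=2)
Line 4: ['frog', 'progress'] (min_width=13, slack=1)
Line 5: ['banana', 'data'] (min_width=11, slack=3)
Line 6: ['ant', 'python'] (min_width=10, slack=4)
Line 7: ['book', 'so'] (min_width=7, slack=7)
Line 8: ['quickly', 'chair'] (min_width=13, slack=1)
Line 9: ['vector', 'by', 'sky'] (min_width=13, slack=1)
Line 10: ['language', 'as'] (min_width=11, slack=3)
Line 11: ['early', 'metal'] (min_width=11, slack=3)
Total lines: 11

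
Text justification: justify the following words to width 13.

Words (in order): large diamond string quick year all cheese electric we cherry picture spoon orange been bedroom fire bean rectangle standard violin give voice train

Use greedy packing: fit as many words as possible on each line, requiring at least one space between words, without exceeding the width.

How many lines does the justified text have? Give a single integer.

Line 1: ['large', 'diamond'] (min_width=13, slack=0)
Line 2: ['string', 'quick'] (min_width=12, slack=1)
Line 3: ['year', 'all'] (min_width=8, slack=5)
Line 4: ['cheese'] (min_width=6, slack=7)
Line 5: ['electric', 'we'] (min_width=11, slack=2)
Line 6: ['cherry'] (min_width=6, slack=7)
Line 7: ['picture', 'spoon'] (min_width=13, slack=0)
Line 8: ['orange', 'been'] (min_width=11, slack=2)
Line 9: ['bedroom', 'fire'] (min_width=12, slack=1)
Line 10: ['bean'] (min_width=4, slack=9)
Line 11: ['rectangle'] (min_width=9, slack=4)
Line 12: ['standard'] (min_width=8, slack=5)
Line 13: ['violin', 'give'] (min_width=11, slack=2)
Line 14: ['voice', 'train'] (min_width=11, slack=2)
Total lines: 14

Answer: 14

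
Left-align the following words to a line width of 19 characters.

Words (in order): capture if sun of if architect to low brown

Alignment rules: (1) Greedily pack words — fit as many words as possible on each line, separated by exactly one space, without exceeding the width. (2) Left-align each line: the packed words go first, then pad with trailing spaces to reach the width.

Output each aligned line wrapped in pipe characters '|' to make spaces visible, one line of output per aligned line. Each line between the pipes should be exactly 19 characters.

Line 1: ['capture', 'if', 'sun', 'of'] (min_width=17, slack=2)
Line 2: ['if', 'architect', 'to', 'low'] (min_width=19, slack=0)
Line 3: ['brown'] (min_width=5, slack=14)

Answer: |capture if sun of  |
|if architect to low|
|brown              |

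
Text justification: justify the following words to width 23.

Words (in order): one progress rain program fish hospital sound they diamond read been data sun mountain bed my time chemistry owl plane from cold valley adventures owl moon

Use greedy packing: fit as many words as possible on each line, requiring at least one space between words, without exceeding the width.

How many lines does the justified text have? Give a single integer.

Line 1: ['one', 'progress', 'rain'] (min_width=17, slack=6)
Line 2: ['program', 'fish', 'hospital'] (min_width=21, slack=2)
Line 3: ['sound', 'they', 'diamond', 'read'] (min_width=23, slack=0)
Line 4: ['been', 'data', 'sun', 'mountain'] (min_width=22, slack=1)
Line 5: ['bed', 'my', 'time', 'chemistry'] (min_width=21, slack=2)
Line 6: ['owl', 'plane', 'from', 'cold'] (min_width=19, slack=4)
Line 7: ['valley', 'adventures', 'owl'] (min_width=21, slack=2)
Line 8: ['moon'] (min_width=4, slack=19)
Total lines: 8

Answer: 8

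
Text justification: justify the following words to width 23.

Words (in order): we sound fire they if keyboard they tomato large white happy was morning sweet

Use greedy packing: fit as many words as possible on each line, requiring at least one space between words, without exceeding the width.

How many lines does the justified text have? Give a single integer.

Answer: 4

Derivation:
Line 1: ['we', 'sound', 'fire', 'they', 'if'] (min_width=21, slack=2)
Line 2: ['keyboard', 'they', 'tomato'] (min_width=20, slack=3)
Line 3: ['large', 'white', 'happy', 'was'] (min_width=21, slack=2)
Line 4: ['morning', 'sweet'] (min_width=13, slack=10)
Total lines: 4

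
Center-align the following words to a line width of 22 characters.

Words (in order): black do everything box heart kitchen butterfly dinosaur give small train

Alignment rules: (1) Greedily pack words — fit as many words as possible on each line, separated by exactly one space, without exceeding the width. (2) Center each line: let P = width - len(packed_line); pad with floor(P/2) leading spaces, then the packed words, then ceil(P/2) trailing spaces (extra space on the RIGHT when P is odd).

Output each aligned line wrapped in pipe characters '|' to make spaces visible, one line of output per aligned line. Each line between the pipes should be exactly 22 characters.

Line 1: ['black', 'do', 'everything'] (min_width=19, slack=3)
Line 2: ['box', 'heart', 'kitchen'] (min_width=17, slack=5)
Line 3: ['butterfly', 'dinosaur'] (min_width=18, slack=4)
Line 4: ['give', 'small', 'train'] (min_width=16, slack=6)

Answer: | black do everything  |
|  box heart kitchen   |
|  butterfly dinosaur  |
|   give small train   |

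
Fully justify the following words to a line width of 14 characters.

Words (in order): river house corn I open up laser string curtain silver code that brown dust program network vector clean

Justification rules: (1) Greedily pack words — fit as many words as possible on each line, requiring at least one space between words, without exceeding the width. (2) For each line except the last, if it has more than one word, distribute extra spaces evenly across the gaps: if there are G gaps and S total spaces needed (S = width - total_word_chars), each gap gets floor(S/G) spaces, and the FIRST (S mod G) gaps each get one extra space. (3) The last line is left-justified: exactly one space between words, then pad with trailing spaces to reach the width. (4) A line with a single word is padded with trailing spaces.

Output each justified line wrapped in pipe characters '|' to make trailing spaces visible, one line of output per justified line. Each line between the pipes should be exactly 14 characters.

Answer: |river    house|
|corn I open up|
|laser   string|
|curtain silver|
|code      that|
|brown     dust|
|program       |
|network vector|
|clean         |

Derivation:
Line 1: ['river', 'house'] (min_width=11, slack=3)
Line 2: ['corn', 'I', 'open', 'up'] (min_width=14, slack=0)
Line 3: ['laser', 'string'] (min_width=12, slack=2)
Line 4: ['curtain', 'silver'] (min_width=14, slack=0)
Line 5: ['code', 'that'] (min_width=9, slack=5)
Line 6: ['brown', 'dust'] (min_width=10, slack=4)
Line 7: ['program'] (min_width=7, slack=7)
Line 8: ['network', 'vector'] (min_width=14, slack=0)
Line 9: ['clean'] (min_width=5, slack=9)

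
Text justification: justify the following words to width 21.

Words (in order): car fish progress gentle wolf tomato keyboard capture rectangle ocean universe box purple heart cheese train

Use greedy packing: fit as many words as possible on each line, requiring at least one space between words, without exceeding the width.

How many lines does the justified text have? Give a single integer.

Line 1: ['car', 'fish', 'progress'] (min_width=17, slack=4)
Line 2: ['gentle', 'wolf', 'tomato'] (min_width=18, slack=3)
Line 3: ['keyboard', 'capture'] (min_width=16, slack=5)
Line 4: ['rectangle', 'ocean'] (min_width=15, slack=6)
Line 5: ['universe', 'box', 'purple'] (min_width=19, slack=2)
Line 6: ['heart', 'cheese', 'train'] (min_width=18, slack=3)
Total lines: 6

Answer: 6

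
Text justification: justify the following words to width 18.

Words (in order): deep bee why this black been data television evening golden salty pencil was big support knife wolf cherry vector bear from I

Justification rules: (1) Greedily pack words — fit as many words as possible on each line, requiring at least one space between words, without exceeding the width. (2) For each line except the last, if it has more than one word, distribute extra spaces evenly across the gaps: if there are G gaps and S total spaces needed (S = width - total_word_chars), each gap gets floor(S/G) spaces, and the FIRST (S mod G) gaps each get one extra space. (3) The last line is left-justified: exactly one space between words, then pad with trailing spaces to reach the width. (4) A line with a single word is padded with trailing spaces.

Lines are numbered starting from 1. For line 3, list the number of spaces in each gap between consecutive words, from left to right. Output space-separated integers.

Answer: 1

Derivation:
Line 1: ['deep', 'bee', 'why', 'this'] (min_width=17, slack=1)
Line 2: ['black', 'been', 'data'] (min_width=15, slack=3)
Line 3: ['television', 'evening'] (min_width=18, slack=0)
Line 4: ['golden', 'salty'] (min_width=12, slack=6)
Line 5: ['pencil', 'was', 'big'] (min_width=14, slack=4)
Line 6: ['support', 'knife', 'wolf'] (min_width=18, slack=0)
Line 7: ['cherry', 'vector', 'bear'] (min_width=18, slack=0)
Line 8: ['from', 'I'] (min_width=6, slack=12)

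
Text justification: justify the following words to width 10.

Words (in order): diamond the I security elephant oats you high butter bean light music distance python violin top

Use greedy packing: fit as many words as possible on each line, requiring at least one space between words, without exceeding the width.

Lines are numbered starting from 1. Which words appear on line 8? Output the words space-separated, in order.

Answer: bean light

Derivation:
Line 1: ['diamond'] (min_width=7, slack=3)
Line 2: ['the', 'I'] (min_width=5, slack=5)
Line 3: ['security'] (min_width=8, slack=2)
Line 4: ['elephant'] (min_width=8, slack=2)
Line 5: ['oats', 'you'] (min_width=8, slack=2)
Line 6: ['high'] (min_width=4, slack=6)
Line 7: ['butter'] (min_width=6, slack=4)
Line 8: ['bean', 'light'] (min_width=10, slack=0)
Line 9: ['music'] (min_width=5, slack=5)
Line 10: ['distance'] (min_width=8, slack=2)
Line 11: ['python'] (min_width=6, slack=4)
Line 12: ['violin', 'top'] (min_width=10, slack=0)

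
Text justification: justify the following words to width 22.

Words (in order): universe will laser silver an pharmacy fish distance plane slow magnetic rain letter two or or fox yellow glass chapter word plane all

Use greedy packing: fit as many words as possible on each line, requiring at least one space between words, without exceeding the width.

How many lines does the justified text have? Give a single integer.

Line 1: ['universe', 'will', 'laser'] (min_width=19, slack=3)
Line 2: ['silver', 'an', 'pharmacy'] (min_width=18, slack=4)
Line 3: ['fish', 'distance', 'plane'] (min_width=19, slack=3)
Line 4: ['slow', 'magnetic', 'rain'] (min_width=18, slack=4)
Line 5: ['letter', 'two', 'or', 'or', 'fox'] (min_width=20, slack=2)
Line 6: ['yellow', 'glass', 'chapter'] (min_width=20, slack=2)
Line 7: ['word', 'plane', 'all'] (min_width=14, slack=8)
Total lines: 7

Answer: 7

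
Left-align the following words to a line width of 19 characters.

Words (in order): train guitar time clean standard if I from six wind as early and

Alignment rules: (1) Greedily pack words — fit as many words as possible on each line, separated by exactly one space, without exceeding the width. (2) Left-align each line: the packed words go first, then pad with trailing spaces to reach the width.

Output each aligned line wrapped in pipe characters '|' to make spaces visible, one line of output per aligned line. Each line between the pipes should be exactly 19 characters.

Line 1: ['train', 'guitar', 'time'] (min_width=17, slack=2)
Line 2: ['clean', 'standard', 'if', 'I'] (min_width=19, slack=0)
Line 3: ['from', 'six', 'wind', 'as'] (min_width=16, slack=3)
Line 4: ['early', 'and'] (min_width=9, slack=10)

Answer: |train guitar time  |
|clean standard if I|
|from six wind as   |
|early and          |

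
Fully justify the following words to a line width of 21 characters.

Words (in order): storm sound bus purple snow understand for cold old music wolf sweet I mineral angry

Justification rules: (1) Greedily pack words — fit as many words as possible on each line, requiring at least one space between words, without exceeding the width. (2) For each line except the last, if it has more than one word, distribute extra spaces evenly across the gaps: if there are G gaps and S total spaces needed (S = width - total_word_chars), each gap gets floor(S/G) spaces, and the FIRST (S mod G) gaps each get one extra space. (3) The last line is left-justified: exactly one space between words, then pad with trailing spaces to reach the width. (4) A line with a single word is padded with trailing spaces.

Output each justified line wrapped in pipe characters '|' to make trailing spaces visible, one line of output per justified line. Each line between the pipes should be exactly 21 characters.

Answer: |storm    sound    bus|
|purple           snow|
|understand  for  cold|
|old  music wolf sweet|
|I mineral angry      |

Derivation:
Line 1: ['storm', 'sound', 'bus'] (min_width=15, slack=6)
Line 2: ['purple', 'snow'] (min_width=11, slack=10)
Line 3: ['understand', 'for', 'cold'] (min_width=19, slack=2)
Line 4: ['old', 'music', 'wolf', 'sweet'] (min_width=20, slack=1)
Line 5: ['I', 'mineral', 'angry'] (min_width=15, slack=6)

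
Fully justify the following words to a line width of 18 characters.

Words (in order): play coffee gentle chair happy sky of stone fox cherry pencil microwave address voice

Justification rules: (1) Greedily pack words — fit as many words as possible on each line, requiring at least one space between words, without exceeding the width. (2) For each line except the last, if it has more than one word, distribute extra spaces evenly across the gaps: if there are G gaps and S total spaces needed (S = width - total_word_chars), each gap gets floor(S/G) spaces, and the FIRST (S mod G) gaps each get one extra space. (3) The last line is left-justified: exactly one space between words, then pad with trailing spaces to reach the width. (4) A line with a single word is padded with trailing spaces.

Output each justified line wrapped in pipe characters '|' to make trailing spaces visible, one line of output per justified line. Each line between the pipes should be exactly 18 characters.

Line 1: ['play', 'coffee', 'gentle'] (min_width=18, slack=0)
Line 2: ['chair', 'happy', 'sky', 'of'] (min_width=18, slack=0)
Line 3: ['stone', 'fox', 'cherry'] (min_width=16, slack=2)
Line 4: ['pencil', 'microwave'] (min_width=16, slack=2)
Line 5: ['address', 'voice'] (min_width=13, slack=5)

Answer: |play coffee gentle|
|chair happy sky of|
|stone  fox  cherry|
|pencil   microwave|
|address voice     |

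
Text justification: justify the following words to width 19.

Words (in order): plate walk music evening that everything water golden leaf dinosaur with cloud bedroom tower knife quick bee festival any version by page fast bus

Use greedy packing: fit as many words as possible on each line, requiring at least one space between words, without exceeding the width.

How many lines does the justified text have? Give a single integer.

Answer: 9

Derivation:
Line 1: ['plate', 'walk', 'music'] (min_width=16, slack=3)
Line 2: ['evening', 'that'] (min_width=12, slack=7)
Line 3: ['everything', 'water'] (min_width=16, slack=3)
Line 4: ['golden', 'leaf'] (min_width=11, slack=8)
Line 5: ['dinosaur', 'with', 'cloud'] (min_width=19, slack=0)
Line 6: ['bedroom', 'tower', 'knife'] (min_width=19, slack=0)
Line 7: ['quick', 'bee', 'festival'] (min_width=18, slack=1)
Line 8: ['any', 'version', 'by', 'page'] (min_width=19, slack=0)
Line 9: ['fast', 'bus'] (min_width=8, slack=11)
Total lines: 9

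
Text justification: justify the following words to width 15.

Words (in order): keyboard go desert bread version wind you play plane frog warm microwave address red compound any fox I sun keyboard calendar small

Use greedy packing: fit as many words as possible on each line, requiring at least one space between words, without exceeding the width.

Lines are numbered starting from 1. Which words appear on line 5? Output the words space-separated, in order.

Answer: frog warm

Derivation:
Line 1: ['keyboard', 'go'] (min_width=11, slack=4)
Line 2: ['desert', 'bread'] (min_width=12, slack=3)
Line 3: ['version', 'wind'] (min_width=12, slack=3)
Line 4: ['you', 'play', 'plane'] (min_width=14, slack=1)
Line 5: ['frog', 'warm'] (min_width=9, slack=6)
Line 6: ['microwave'] (min_width=9, slack=6)
Line 7: ['address', 'red'] (min_width=11, slack=4)
Line 8: ['compound', 'any'] (min_width=12, slack=3)
Line 9: ['fox', 'I', 'sun'] (min_width=9, slack=6)
Line 10: ['keyboard'] (min_width=8, slack=7)
Line 11: ['calendar', 'small'] (min_width=14, slack=1)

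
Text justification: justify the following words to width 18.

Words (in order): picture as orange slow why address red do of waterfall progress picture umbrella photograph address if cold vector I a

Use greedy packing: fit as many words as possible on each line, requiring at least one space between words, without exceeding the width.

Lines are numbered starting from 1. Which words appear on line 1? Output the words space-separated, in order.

Answer: picture as orange

Derivation:
Line 1: ['picture', 'as', 'orange'] (min_width=17, slack=1)
Line 2: ['slow', 'why', 'address'] (min_width=16, slack=2)
Line 3: ['red', 'do', 'of'] (min_width=9, slack=9)
Line 4: ['waterfall', 'progress'] (min_width=18, slack=0)
Line 5: ['picture', 'umbrella'] (min_width=16, slack=2)
Line 6: ['photograph', 'address'] (min_width=18, slack=0)
Line 7: ['if', 'cold', 'vector', 'I', 'a'] (min_width=18, slack=0)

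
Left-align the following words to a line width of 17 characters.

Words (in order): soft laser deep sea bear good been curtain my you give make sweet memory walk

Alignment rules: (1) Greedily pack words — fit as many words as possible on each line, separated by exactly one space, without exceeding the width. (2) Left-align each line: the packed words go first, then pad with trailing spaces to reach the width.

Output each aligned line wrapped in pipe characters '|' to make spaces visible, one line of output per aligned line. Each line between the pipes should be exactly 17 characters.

Answer: |soft laser deep  |
|sea bear good    |
|been curtain my  |
|you give make    |
|sweet memory walk|

Derivation:
Line 1: ['soft', 'laser', 'deep'] (min_width=15, slack=2)
Line 2: ['sea', 'bear', 'good'] (min_width=13, slack=4)
Line 3: ['been', 'curtain', 'my'] (min_width=15, slack=2)
Line 4: ['you', 'give', 'make'] (min_width=13, slack=4)
Line 5: ['sweet', 'memory', 'walk'] (min_width=17, slack=0)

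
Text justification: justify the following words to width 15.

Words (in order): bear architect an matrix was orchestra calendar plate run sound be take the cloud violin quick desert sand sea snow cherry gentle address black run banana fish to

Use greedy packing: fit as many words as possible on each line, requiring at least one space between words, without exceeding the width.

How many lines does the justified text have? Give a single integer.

Answer: 12

Derivation:
Line 1: ['bear', 'architect'] (min_width=14, slack=1)
Line 2: ['an', 'matrix', 'was'] (min_width=13, slack=2)
Line 3: ['orchestra'] (min_width=9, slack=6)
Line 4: ['calendar', 'plate'] (min_width=14, slack=1)
Line 5: ['run', 'sound', 'be'] (min_width=12, slack=3)
Line 6: ['take', 'the', 'cloud'] (min_width=14, slack=1)
Line 7: ['violin', 'quick'] (min_width=12, slack=3)
Line 8: ['desert', 'sand', 'sea'] (min_width=15, slack=0)
Line 9: ['snow', 'cherry'] (min_width=11, slack=4)
Line 10: ['gentle', 'address'] (min_width=14, slack=1)
Line 11: ['black', 'run'] (min_width=9, slack=6)
Line 12: ['banana', 'fish', 'to'] (min_width=14, slack=1)
Total lines: 12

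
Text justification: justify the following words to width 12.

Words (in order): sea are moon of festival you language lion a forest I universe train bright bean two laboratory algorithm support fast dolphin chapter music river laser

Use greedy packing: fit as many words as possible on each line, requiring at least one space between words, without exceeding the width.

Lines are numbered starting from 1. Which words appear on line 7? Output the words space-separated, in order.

Line 1: ['sea', 'are', 'moon'] (min_width=12, slack=0)
Line 2: ['of', 'festival'] (min_width=11, slack=1)
Line 3: ['you', 'language'] (min_width=12, slack=0)
Line 4: ['lion', 'a'] (min_width=6, slack=6)
Line 5: ['forest', 'I'] (min_width=8, slack=4)
Line 6: ['universe'] (min_width=8, slack=4)
Line 7: ['train', 'bright'] (min_width=12, slack=0)
Line 8: ['bean', 'two'] (min_width=8, slack=4)
Line 9: ['laboratory'] (min_width=10, slack=2)
Line 10: ['algorithm'] (min_width=9, slack=3)
Line 11: ['support', 'fast'] (min_width=12, slack=0)
Line 12: ['dolphin'] (min_width=7, slack=5)
Line 13: ['chapter'] (min_width=7, slack=5)
Line 14: ['music', 'river'] (min_width=11, slack=1)
Line 15: ['laser'] (min_width=5, slack=7)

Answer: train bright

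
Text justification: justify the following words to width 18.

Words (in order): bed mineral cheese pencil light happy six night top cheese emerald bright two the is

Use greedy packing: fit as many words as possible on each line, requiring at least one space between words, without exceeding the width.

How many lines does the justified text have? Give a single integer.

Line 1: ['bed', 'mineral', 'cheese'] (min_width=18, slack=0)
Line 2: ['pencil', 'light', 'happy'] (min_width=18, slack=0)
Line 3: ['six', 'night', 'top'] (min_width=13, slack=5)
Line 4: ['cheese', 'emerald'] (min_width=14, slack=4)
Line 5: ['bright', 'two', 'the', 'is'] (min_width=17, slack=1)
Total lines: 5

Answer: 5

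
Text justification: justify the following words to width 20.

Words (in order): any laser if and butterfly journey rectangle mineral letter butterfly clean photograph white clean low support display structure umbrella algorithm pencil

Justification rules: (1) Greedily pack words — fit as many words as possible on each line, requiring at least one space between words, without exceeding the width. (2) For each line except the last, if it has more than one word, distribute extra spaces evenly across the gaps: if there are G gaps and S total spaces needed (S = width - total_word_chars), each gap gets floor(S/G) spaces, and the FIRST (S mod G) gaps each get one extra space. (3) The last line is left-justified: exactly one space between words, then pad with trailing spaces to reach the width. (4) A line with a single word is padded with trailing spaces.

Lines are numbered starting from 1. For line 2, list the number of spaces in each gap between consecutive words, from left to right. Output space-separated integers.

Answer: 4

Derivation:
Line 1: ['any', 'laser', 'if', 'and'] (min_width=16, slack=4)
Line 2: ['butterfly', 'journey'] (min_width=17, slack=3)
Line 3: ['rectangle', 'mineral'] (min_width=17, slack=3)
Line 4: ['letter', 'butterfly'] (min_width=16, slack=4)
Line 5: ['clean', 'photograph'] (min_width=16, slack=4)
Line 6: ['white', 'clean', 'low'] (min_width=15, slack=5)
Line 7: ['support', 'display'] (min_width=15, slack=5)
Line 8: ['structure', 'umbrella'] (min_width=18, slack=2)
Line 9: ['algorithm', 'pencil'] (min_width=16, slack=4)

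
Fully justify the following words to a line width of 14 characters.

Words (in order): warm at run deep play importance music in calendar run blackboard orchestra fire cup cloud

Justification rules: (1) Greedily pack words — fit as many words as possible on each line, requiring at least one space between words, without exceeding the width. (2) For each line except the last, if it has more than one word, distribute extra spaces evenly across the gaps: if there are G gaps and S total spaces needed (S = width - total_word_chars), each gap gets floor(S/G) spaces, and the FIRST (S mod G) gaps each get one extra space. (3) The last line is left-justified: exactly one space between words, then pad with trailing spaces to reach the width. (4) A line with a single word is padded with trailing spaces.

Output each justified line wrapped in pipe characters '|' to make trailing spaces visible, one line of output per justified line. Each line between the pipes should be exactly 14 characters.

Line 1: ['warm', 'at', 'run'] (min_width=11, slack=3)
Line 2: ['deep', 'play'] (min_width=9, slack=5)
Line 3: ['importance'] (min_width=10, slack=4)
Line 4: ['music', 'in'] (min_width=8, slack=6)
Line 5: ['calendar', 'run'] (min_width=12, slack=2)
Line 6: ['blackboard'] (min_width=10, slack=4)
Line 7: ['orchestra', 'fire'] (min_width=14, slack=0)
Line 8: ['cup', 'cloud'] (min_width=9, slack=5)

Answer: |warm   at  run|
|deep      play|
|importance    |
|music       in|
|calendar   run|
|blackboard    |
|orchestra fire|
|cup cloud     |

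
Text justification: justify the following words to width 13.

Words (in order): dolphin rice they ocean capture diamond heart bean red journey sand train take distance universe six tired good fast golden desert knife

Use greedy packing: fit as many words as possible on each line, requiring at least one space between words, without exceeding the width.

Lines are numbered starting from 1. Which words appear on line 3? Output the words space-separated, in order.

Answer: capture

Derivation:
Line 1: ['dolphin', 'rice'] (min_width=12, slack=1)
Line 2: ['they', 'ocean'] (min_width=10, slack=3)
Line 3: ['capture'] (min_width=7, slack=6)
Line 4: ['diamond', 'heart'] (min_width=13, slack=0)
Line 5: ['bean', 'red'] (min_width=8, slack=5)
Line 6: ['journey', 'sand'] (min_width=12, slack=1)
Line 7: ['train', 'take'] (min_width=10, slack=3)
Line 8: ['distance'] (min_width=8, slack=5)
Line 9: ['universe', 'six'] (min_width=12, slack=1)
Line 10: ['tired', 'good'] (min_width=10, slack=3)
Line 11: ['fast', 'golden'] (min_width=11, slack=2)
Line 12: ['desert', 'knife'] (min_width=12, slack=1)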